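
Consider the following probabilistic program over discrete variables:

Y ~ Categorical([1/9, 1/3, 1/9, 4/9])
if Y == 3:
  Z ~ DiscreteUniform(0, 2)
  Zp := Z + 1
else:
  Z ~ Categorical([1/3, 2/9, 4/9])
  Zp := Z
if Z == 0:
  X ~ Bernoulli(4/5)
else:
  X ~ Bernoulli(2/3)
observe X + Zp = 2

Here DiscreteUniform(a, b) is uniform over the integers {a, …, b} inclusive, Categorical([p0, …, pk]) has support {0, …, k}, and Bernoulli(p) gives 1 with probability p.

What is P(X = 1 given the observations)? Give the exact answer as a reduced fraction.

P(X = 1 | obs) = 61/101

Enumerate traces; 8 have nonzero weight after conditioning:
  (Y=0, Z=1, X=1) weight 4/243
  (Y=0, Z=2, X=0) weight 4/243
  (Y=1, Z=1, X=1) weight 4/81
  (Y=1, Z=2, X=0) weight 4/81
  (Y=2, Z=1, X=1) weight 4/243
  (Y=2, Z=2, X=0) weight 4/243
  (Y=3, Z=0, X=1) weight 16/135
  (Y=3, Z=1, X=0) weight 4/81
Group by X:
  weight(X=0) = 32/243
  weight(X=1) = 244/1215
Total weight = 32/243 + 244/1215 = 404/1215
P(X=0 | obs) = 32/243 / 404/1215 = 40/101
P(X=1 | obs) = 244/1215 / 404/1215 = 61/101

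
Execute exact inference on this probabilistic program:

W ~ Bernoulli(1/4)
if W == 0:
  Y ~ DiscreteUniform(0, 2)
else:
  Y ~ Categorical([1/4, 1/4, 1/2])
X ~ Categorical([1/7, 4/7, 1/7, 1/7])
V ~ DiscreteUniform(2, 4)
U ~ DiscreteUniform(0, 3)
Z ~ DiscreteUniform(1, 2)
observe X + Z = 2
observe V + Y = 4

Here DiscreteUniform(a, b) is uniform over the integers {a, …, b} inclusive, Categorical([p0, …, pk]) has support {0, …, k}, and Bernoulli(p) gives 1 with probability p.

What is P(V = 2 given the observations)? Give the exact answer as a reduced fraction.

Enumerate traces; 48 have nonzero weight after conditioning:
  (W=0, Y=0, X=0, V=4, U=0, Z=2) weight 1/672
  (W=0, Y=0, X=0, V=4, U=1, Z=2) weight 1/672
  (W=0, Y=0, X=0, V=4, U=2, Z=2) weight 1/672
  (W=0, Y=0, X=0, V=4, U=3, Z=2) weight 1/672
  (W=0, Y=0, X=1, V=4, U=0, Z=1) weight 1/168
  (W=0, Y=0, X=1, V=4, U=1, Z=1) weight 1/168
  (W=0, Y=0, X=1, V=4, U=2, Z=1) weight 1/168
  (W=0, Y=0, X=1, V=4, U=3, Z=1) weight 1/168
  (W=0, Y=1, X=0, V=3, U=0, Z=2) weight 1/672
  (W=0, Y=2, X=0, V=2, U=0, Z=2) weight 1/672
  … 38 more
Group by V:
  weight(V=2) = 5/112
  weight(V=3) = 25/672
  weight(V=4) = 25/672
Total weight = 5/112 + 25/672 + 25/672 = 5/42
P(V=2 | obs) = 5/112 / 5/42 = 3/8
P(V=3 | obs) = 25/672 / 5/42 = 5/16
P(V=4 | obs) = 25/672 / 5/42 = 5/16

P(V = 2 | obs) = 3/8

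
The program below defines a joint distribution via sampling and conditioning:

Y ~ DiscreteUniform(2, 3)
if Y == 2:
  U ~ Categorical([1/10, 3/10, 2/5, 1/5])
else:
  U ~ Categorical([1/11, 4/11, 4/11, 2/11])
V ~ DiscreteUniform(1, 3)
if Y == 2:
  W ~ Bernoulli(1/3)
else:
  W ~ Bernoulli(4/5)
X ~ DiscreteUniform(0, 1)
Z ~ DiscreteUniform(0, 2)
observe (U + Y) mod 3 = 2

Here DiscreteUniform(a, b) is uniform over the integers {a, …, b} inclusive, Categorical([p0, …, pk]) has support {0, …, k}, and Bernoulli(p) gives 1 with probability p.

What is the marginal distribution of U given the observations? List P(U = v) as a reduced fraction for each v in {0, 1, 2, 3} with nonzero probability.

P(U=0) = 11/73, P(U=2) = 40/73, P(U=3) = 22/73

Enumerate traces; 108 have nonzero weight after conditioning:
  (Y=2, U=0, V=1, W=0, X=0, Z=0) weight 1/540
  (Y=2, U=0, V=1, W=0, X=0, Z=1) weight 1/540
  (Y=2, U=0, V=1, W=0, X=0, Z=2) weight 1/540
  (Y=2, U=0, V=1, W=0, X=1, Z=0) weight 1/540
  (Y=2, U=0, V=1, W=0, X=1, Z=1) weight 1/540
  (Y=2, U=0, V=1, W=0, X=1, Z=2) weight 1/540
  (Y=2, U=0, V=1, W=1, X=0, Z=0) weight 1/1080
  (Y=2, U=0, V=1, W=1, X=0, Z=1) weight 1/1080
  (Y=2, U=3, V=1, W=0, X=0, Z=0) weight 1/270
  (Y=3, U=2, V=1, W=0, X=0, Z=0) weight 1/495
  … 98 more
Group by U:
  weight(U=0) = 1/20
  weight(U=2) = 2/11
  weight(U=3) = 1/10
Total weight = 1/20 + 2/11 + 1/10 = 73/220
P(U=0 | obs) = 1/20 / 73/220 = 11/73
P(U=2 | obs) = 2/11 / 73/220 = 40/73
P(U=3 | obs) = 1/10 / 73/220 = 22/73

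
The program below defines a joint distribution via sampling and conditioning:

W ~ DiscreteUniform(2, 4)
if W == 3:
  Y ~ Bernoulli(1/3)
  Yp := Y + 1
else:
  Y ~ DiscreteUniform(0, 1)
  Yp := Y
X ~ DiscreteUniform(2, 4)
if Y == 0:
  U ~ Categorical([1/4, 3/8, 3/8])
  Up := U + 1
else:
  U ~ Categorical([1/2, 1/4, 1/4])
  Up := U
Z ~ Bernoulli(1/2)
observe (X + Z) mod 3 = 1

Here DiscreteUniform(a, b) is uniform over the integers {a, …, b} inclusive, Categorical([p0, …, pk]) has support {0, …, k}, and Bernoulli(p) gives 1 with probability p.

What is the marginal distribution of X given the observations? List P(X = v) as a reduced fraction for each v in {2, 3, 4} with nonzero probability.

Enumerate traces; 36 have nonzero weight after conditioning:
  (W=2, Y=0, X=3, U=0, Z=1) weight 1/144
  (W=2, Y=0, X=3, U=1, Z=1) weight 1/96
  (W=2, Y=0, X=3, U=2, Z=1) weight 1/96
  (W=2, Y=0, X=4, U=0, Z=0) weight 1/144
  (W=2, Y=0, X=4, U=1, Z=0) weight 1/96
  (W=2, Y=0, X=4, U=2, Z=0) weight 1/96
  (W=2, Y=1, X=3, U=0, Z=1) weight 1/72
  (W=2, Y=1, X=3, U=1, Z=1) weight 1/144
  … 28 more
Group by X:
  weight(X=3) = 1/6
  weight(X=4) = 1/6
Total weight = 1/6 + 1/6 = 1/3
P(X=3 | obs) = 1/6 / 1/3 = 1/2
P(X=4 | obs) = 1/6 / 1/3 = 1/2

P(X=3) = 1/2, P(X=4) = 1/2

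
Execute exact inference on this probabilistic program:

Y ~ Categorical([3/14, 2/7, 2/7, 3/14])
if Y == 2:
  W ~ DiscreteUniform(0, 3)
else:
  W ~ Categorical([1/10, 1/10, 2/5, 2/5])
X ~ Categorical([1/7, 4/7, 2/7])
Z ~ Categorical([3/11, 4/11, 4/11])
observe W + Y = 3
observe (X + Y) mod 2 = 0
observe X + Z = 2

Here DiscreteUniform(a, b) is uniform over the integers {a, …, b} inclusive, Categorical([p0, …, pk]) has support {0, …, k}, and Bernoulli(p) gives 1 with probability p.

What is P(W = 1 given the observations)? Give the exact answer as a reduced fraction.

P(W = 1 | obs) = 25/131

Enumerate traces; 6 have nonzero weight after conditioning:
  (Y=0, W=3, X=0, Z=2) weight 12/2695
  (Y=0, W=3, X=2, Z=0) weight 18/2695
  (Y=1, W=2, X=1, Z=1) weight 64/2695
  (Y=2, W=1, X=0, Z=2) weight 2/539
  (Y=2, W=1, X=2, Z=0) weight 3/539
  (Y=3, W=0, X=1, Z=1) weight 12/2695
Group by W:
  weight(W=0) = 12/2695
  weight(W=1) = 5/539
  weight(W=2) = 64/2695
  weight(W=3) = 6/539
Total weight = 12/2695 + 5/539 + 64/2695 + 6/539 = 131/2695
P(W=0 | obs) = 12/2695 / 131/2695 = 12/131
P(W=1 | obs) = 5/539 / 131/2695 = 25/131
P(W=2 | obs) = 64/2695 / 131/2695 = 64/131
P(W=3 | obs) = 6/539 / 131/2695 = 30/131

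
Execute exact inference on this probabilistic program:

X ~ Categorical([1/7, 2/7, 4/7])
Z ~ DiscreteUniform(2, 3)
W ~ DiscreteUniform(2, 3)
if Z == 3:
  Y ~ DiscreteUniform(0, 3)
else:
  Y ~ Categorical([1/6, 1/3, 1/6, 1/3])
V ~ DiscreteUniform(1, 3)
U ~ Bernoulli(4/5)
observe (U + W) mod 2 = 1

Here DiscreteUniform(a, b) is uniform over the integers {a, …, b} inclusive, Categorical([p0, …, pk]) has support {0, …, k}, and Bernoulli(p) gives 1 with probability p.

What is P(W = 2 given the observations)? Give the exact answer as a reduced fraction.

Enumerate traces; 144 have nonzero weight after conditioning:
  (X=0, Z=2, W=2, Y=0, V=1, U=1) weight 1/630
  (X=0, Z=2, W=2, Y=0, V=2, U=1) weight 1/630
  (X=0, Z=2, W=2, Y=0, V=3, U=1) weight 1/630
  (X=0, Z=2, W=2, Y=1, V=1, U=1) weight 1/315
  (X=0, Z=2, W=2, Y=1, V=2, U=1) weight 1/315
  (X=0, Z=2, W=2, Y=1, V=3, U=1) weight 1/315
  (X=0, Z=2, W=2, Y=2, V=1, U=1) weight 1/630
  (X=0, Z=2, W=2, Y=2, V=2, U=1) weight 1/630
  (X=0, Z=2, W=3, Y=0, V=1, U=0) weight 1/2520
  … 135 more
Group by W:
  weight(W=2) = 2/5
  weight(W=3) = 1/10
Total weight = 2/5 + 1/10 = 1/2
P(W=2 | obs) = 2/5 / 1/2 = 4/5
P(W=3 | obs) = 1/10 / 1/2 = 1/5

P(W = 2 | obs) = 4/5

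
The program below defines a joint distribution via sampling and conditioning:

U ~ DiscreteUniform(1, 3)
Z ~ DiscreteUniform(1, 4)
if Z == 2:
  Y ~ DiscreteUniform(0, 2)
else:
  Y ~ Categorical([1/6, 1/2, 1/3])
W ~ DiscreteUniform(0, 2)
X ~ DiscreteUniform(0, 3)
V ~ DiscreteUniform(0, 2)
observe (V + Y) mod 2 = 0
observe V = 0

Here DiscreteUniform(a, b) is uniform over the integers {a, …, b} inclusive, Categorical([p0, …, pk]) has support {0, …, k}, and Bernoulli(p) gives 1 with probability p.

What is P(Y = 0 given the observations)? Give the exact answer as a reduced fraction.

P(Y = 0 | obs) = 5/13

Enumerate traces; 288 have nonzero weight after conditioning:
  (U=1, Z=1, Y=0, W=0, X=0, V=0) weight 1/2592
  (U=1, Z=1, Y=0, W=0, X=1, V=0) weight 1/2592
  (U=1, Z=1, Y=0, W=0, X=2, V=0) weight 1/2592
  (U=1, Z=1, Y=0, W=0, X=3, V=0) weight 1/2592
  (U=1, Z=1, Y=0, W=1, X=0, V=0) weight 1/2592
  (U=1, Z=1, Y=0, W=1, X=1, V=0) weight 1/2592
  (U=1, Z=1, Y=0, W=1, X=2, V=0) weight 1/2592
  (U=1, Z=1, Y=0, W=1, X=3, V=0) weight 1/2592
  (U=1, Z=1, Y=2, W=0, X=0, V=0) weight 1/1296
  … 279 more
Group by Y:
  weight(Y=0) = 5/72
  weight(Y=2) = 1/9
Total weight = 5/72 + 1/9 = 13/72
P(Y=0 | obs) = 5/72 / 13/72 = 5/13
P(Y=2 | obs) = 1/9 / 13/72 = 8/13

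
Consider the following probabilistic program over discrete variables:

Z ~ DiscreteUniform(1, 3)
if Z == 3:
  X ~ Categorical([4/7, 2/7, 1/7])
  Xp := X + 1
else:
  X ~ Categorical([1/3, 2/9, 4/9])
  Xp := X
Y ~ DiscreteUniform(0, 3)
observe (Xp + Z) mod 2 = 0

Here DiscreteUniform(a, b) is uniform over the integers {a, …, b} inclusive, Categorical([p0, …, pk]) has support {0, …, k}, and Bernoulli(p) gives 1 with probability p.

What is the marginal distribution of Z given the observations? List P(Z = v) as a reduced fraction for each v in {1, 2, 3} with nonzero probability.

Enumerate traces; 20 have nonzero weight after conditioning:
  (Z=1, X=1, Y=0) weight 1/54
  (Z=1, X=1, Y=1) weight 1/54
  (Z=1, X=1, Y=2) weight 1/54
  (Z=1, X=1, Y=3) weight 1/54
  (Z=2, X=0, Y=0) weight 1/36
  (Z=2, X=0, Y=1) weight 1/36
  (Z=2, X=0, Y=2) weight 1/36
  (Z=2, X=0, Y=3) weight 1/36
  (Z=3, X=0, Y=0) weight 1/21
  … 11 more
Group by Z:
  weight(Z=1) = 2/27
  weight(Z=2) = 7/27
  weight(Z=3) = 5/21
Total weight = 2/27 + 7/27 + 5/21 = 4/7
P(Z=1 | obs) = 2/27 / 4/7 = 7/54
P(Z=2 | obs) = 7/27 / 4/7 = 49/108
P(Z=3 | obs) = 5/21 / 4/7 = 5/12

P(Z=1) = 7/54, P(Z=2) = 49/108, P(Z=3) = 5/12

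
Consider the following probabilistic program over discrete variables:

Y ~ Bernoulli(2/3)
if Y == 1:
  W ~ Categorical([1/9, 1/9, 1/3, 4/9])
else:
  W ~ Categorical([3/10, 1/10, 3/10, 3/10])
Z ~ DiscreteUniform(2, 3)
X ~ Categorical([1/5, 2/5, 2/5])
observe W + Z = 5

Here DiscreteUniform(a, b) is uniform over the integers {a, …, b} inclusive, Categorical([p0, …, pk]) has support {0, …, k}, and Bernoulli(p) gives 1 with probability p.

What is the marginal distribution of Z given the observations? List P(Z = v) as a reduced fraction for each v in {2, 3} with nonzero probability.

Enumerate traces; 12 have nonzero weight after conditioning:
  (Y=0, W=2, Z=3, X=0) weight 1/100
  (Y=0, W=2, Z=3, X=1) weight 1/50
  (Y=0, W=2, Z=3, X=2) weight 1/50
  (Y=0, W=3, Z=2, X=0) weight 1/100
  (Y=0, W=3, Z=2, X=1) weight 1/50
  (Y=0, W=3, Z=2, X=2) weight 1/50
  (Y=1, W=2, Z=3, X=0) weight 1/45
  (Y=1, W=2, Z=3, X=1) weight 2/45
  … 4 more
Group by Z:
  weight(Z=2) = 107/540
  weight(Z=3) = 29/180
Total weight = 107/540 + 29/180 = 97/270
P(Z=2 | obs) = 107/540 / 97/270 = 107/194
P(Z=3 | obs) = 29/180 / 97/270 = 87/194

P(Z=2) = 107/194, P(Z=3) = 87/194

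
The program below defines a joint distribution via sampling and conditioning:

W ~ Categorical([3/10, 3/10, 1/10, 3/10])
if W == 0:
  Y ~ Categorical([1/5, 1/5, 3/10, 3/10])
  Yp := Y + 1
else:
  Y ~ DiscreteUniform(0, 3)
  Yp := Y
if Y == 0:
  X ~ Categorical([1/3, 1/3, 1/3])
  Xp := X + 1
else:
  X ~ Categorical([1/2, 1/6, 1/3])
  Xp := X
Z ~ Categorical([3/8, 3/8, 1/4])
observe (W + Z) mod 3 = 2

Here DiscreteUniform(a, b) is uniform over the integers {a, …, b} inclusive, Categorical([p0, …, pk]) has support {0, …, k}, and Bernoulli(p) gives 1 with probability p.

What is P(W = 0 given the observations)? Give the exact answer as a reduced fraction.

P(W = 0 | obs) = 1/4

Enumerate traces; 48 have nonzero weight after conditioning:
  (W=0, Y=0, X=0, Z=2) weight 1/200
  (W=0, Y=0, X=1, Z=2) weight 1/200
  (W=0, Y=0, X=2, Z=2) weight 1/200
  (W=0, Y=1, X=0, Z=2) weight 3/400
  (W=0, Y=1, X=1, Z=2) weight 1/400
  (W=0, Y=1, X=2, Z=2) weight 1/200
  (W=0, Y=2, X=0, Z=2) weight 9/800
  (W=0, Y=2, X=1, Z=2) weight 3/800
  (W=1, Y=0, X=0, Z=1) weight 3/320
  (W=2, Y=0, X=0, Z=0) weight 1/320
  … 38 more
Group by W:
  weight(W=0) = 3/40
  weight(W=1) = 9/80
  weight(W=2) = 3/80
  weight(W=3) = 3/40
Total weight = 3/40 + 9/80 + 3/80 + 3/40 = 3/10
P(W=0 | obs) = 3/40 / 3/10 = 1/4
P(W=1 | obs) = 9/80 / 3/10 = 3/8
P(W=2 | obs) = 3/80 / 3/10 = 1/8
P(W=3 | obs) = 3/40 / 3/10 = 1/4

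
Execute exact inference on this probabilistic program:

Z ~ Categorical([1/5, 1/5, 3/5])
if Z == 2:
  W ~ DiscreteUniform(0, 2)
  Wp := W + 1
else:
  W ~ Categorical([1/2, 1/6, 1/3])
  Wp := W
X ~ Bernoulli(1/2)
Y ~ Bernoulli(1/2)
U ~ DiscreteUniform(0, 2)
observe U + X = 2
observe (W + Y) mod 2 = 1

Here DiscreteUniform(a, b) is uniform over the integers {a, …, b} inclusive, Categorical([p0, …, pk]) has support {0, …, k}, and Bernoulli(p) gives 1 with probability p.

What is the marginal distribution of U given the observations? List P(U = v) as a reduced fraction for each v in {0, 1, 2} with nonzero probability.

P(U=1) = 1/2, P(U=2) = 1/2

Enumerate traces; 18 have nonzero weight after conditioning:
  (Z=0, W=0, X=0, Y=1, U=2) weight 1/120
  (Z=0, W=0, X=1, Y=1, U=1) weight 1/120
  (Z=0, W=1, X=0, Y=0, U=2) weight 1/360
  (Z=0, W=1, X=1, Y=0, U=1) weight 1/360
  (Z=0, W=2, X=0, Y=1, U=2) weight 1/180
  (Z=0, W=2, X=1, Y=1, U=1) weight 1/180
  (Z=1, W=0, X=0, Y=1, U=2) weight 1/120
  (Z=1, W=0, X=1, Y=1, U=1) weight 1/120
  … 10 more
Group by U:
  weight(U=1) = 1/12
  weight(U=2) = 1/12
Total weight = 1/12 + 1/12 = 1/6
P(U=1 | obs) = 1/12 / 1/6 = 1/2
P(U=2 | obs) = 1/12 / 1/6 = 1/2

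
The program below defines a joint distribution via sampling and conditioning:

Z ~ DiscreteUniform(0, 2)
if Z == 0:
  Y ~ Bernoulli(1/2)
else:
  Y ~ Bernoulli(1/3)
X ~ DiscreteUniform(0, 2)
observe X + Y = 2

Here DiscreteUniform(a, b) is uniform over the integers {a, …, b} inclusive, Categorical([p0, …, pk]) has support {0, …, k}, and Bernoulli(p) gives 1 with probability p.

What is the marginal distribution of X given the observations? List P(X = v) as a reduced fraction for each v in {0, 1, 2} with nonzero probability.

P(X=1) = 7/18, P(X=2) = 11/18

Enumerate traces; 6 have nonzero weight after conditioning:
  (Z=0, Y=0, X=2) weight 1/18
  (Z=0, Y=1, X=1) weight 1/18
  (Z=1, Y=0, X=2) weight 2/27
  (Z=1, Y=1, X=1) weight 1/27
  (Z=2, Y=0, X=2) weight 2/27
  (Z=2, Y=1, X=1) weight 1/27
Group by X:
  weight(X=1) = 7/54
  weight(X=2) = 11/54
Total weight = 7/54 + 11/54 = 1/3
P(X=1 | obs) = 7/54 / 1/3 = 7/18
P(X=2 | obs) = 11/54 / 1/3 = 11/18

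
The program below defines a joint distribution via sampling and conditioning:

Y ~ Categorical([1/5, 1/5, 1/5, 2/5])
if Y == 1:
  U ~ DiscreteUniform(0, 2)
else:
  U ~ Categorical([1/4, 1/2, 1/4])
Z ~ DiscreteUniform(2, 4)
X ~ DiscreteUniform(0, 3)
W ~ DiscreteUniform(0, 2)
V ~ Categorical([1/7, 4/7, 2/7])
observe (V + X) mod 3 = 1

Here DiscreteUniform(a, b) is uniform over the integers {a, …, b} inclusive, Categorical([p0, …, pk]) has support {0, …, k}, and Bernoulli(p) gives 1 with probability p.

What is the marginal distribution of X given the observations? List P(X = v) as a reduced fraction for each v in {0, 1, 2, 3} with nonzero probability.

Enumerate traces; 432 have nonzero weight after conditioning:
  (Y=0, U=0, Z=2, X=0, W=0, V=1) weight 1/1260
  (Y=0, U=0, Z=2, X=0, W=1, V=1) weight 1/1260
  (Y=0, U=0, Z=2, X=0, W=2, V=1) weight 1/1260
  (Y=0, U=0, Z=2, X=1, W=0, V=0) weight 1/5040
  (Y=0, U=0, Z=2, X=1, W=1, V=0) weight 1/5040
  (Y=0, U=0, Z=2, X=1, W=2, V=0) weight 1/5040
  (Y=0, U=0, Z=2, X=2, W=0, V=2) weight 1/2520
  (Y=0, U=0, Z=2, X=2, W=1, V=2) weight 1/2520
  (Y=0, U=0, Z=2, X=3, W=0, V=1) weight 1/1260
  … 423 more
Group by X:
  weight(X=0) = 1/7
  weight(X=1) = 1/28
  weight(X=2) = 1/14
  weight(X=3) = 1/7
Total weight = 1/7 + 1/28 + 1/14 + 1/7 = 11/28
P(X=0 | obs) = 1/7 / 11/28 = 4/11
P(X=1 | obs) = 1/28 / 11/28 = 1/11
P(X=2 | obs) = 1/14 / 11/28 = 2/11
P(X=3 | obs) = 1/7 / 11/28 = 4/11

P(X=0) = 4/11, P(X=1) = 1/11, P(X=2) = 2/11, P(X=3) = 4/11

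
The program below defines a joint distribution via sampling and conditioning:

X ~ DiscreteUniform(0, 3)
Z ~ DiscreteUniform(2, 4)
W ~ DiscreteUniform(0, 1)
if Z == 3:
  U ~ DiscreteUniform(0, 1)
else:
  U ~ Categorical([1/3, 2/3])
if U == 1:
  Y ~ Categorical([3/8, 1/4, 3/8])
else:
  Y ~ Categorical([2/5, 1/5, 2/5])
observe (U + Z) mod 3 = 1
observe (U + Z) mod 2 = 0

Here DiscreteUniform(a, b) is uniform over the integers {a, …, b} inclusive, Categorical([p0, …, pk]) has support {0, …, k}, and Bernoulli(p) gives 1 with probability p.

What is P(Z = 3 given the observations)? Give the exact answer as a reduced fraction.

P(Z = 3 | obs) = 3/5

Enumerate traces; 48 have nonzero weight after conditioning:
  (X=0, Z=3, W=0, U=1, Y=0) weight 1/128
  (X=0, Z=3, W=0, U=1, Y=1) weight 1/192
  (X=0, Z=3, W=0, U=1, Y=2) weight 1/128
  (X=0, Z=3, W=1, U=1, Y=0) weight 1/128
  (X=0, Z=3, W=1, U=1, Y=1) weight 1/192
  (X=0, Z=3, W=1, U=1, Y=2) weight 1/128
  (X=0, Z=4, W=0, U=0, Y=0) weight 1/180
  (X=0, Z=4, W=0, U=0, Y=1) weight 1/360
  … 40 more
Group by Z:
  weight(Z=3) = 1/6
  weight(Z=4) = 1/9
Total weight = 1/6 + 1/9 = 5/18
P(Z=3 | obs) = 1/6 / 5/18 = 3/5
P(Z=4 | obs) = 1/9 / 5/18 = 2/5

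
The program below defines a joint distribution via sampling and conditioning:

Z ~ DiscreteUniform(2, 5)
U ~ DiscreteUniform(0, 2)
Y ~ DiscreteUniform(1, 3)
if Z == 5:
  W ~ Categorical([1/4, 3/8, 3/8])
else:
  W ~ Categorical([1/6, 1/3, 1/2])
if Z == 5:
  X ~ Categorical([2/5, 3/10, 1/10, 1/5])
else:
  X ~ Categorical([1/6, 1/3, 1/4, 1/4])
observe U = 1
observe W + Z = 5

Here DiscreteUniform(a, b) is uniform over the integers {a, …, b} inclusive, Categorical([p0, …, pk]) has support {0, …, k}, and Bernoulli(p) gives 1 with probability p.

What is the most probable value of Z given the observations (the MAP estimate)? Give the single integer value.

Enumerate traces; 36 have nonzero weight after conditioning:
  (Z=3, U=1, Y=1, W=2, X=0) weight 1/432
  (Z=3, U=1, Y=1, W=2, X=1) weight 1/216
  (Z=3, U=1, Y=1, W=2, X=2) weight 1/288
  (Z=3, U=1, Y=1, W=2, X=3) weight 1/288
  (Z=3, U=1, Y=2, W=2, X=0) weight 1/432
  (Z=3, U=1, Y=2, W=2, X=1) weight 1/216
  (Z=3, U=1, Y=2, W=2, X=2) weight 1/288
  (Z=3, U=1, Y=2, W=2, X=3) weight 1/288
  (Z=4, U=1, Y=1, W=1, X=0) weight 1/648
  (Z=5, U=1, Y=1, W=0, X=0) weight 1/360
  … 26 more
Group by Z:
  weight(Z=3) = 1/24
  weight(Z=4) = 1/36
  weight(Z=5) = 1/48
Total weight = 1/24 + 1/36 + 1/48 = 13/144
P(Z=3 | obs) = 1/24 / 13/144 = 6/13
P(Z=4 | obs) = 1/36 / 13/144 = 4/13
P(Z=5 | obs) = 1/48 / 13/144 = 3/13
argmax = 3

argmax_v P(Z = v | obs) = 3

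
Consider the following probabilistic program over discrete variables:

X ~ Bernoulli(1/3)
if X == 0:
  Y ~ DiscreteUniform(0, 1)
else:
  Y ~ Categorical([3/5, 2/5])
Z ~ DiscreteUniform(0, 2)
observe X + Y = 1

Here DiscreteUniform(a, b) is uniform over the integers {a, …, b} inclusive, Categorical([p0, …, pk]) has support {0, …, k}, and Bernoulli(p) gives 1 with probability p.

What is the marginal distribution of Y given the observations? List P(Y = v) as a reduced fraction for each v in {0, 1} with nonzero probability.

Enumerate traces; 6 have nonzero weight after conditioning:
  (X=0, Y=1, Z=0) weight 1/9
  (X=0, Y=1, Z=1) weight 1/9
  (X=0, Y=1, Z=2) weight 1/9
  (X=1, Y=0, Z=0) weight 1/15
  (X=1, Y=0, Z=1) weight 1/15
  (X=1, Y=0, Z=2) weight 1/15
Group by Y:
  weight(Y=0) = 1/5
  weight(Y=1) = 1/3
Total weight = 1/5 + 1/3 = 8/15
P(Y=0 | obs) = 1/5 / 8/15 = 3/8
P(Y=1 | obs) = 1/3 / 8/15 = 5/8

P(Y=0) = 3/8, P(Y=1) = 5/8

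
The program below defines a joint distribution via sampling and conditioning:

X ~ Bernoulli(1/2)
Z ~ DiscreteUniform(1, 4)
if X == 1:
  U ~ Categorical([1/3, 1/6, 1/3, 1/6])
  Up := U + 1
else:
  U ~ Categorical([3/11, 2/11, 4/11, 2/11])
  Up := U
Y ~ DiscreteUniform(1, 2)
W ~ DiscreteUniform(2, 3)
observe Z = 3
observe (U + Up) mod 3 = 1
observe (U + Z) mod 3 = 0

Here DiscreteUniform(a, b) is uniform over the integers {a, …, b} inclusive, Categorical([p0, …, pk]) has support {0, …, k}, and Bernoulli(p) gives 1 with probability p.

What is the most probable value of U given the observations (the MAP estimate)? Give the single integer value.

argmax_v P(U = v | obs) = 0

Enumerate traces; 8 have nonzero weight after conditioning:
  (X=1, Z=3, U=0, Y=1, W=2) weight 1/96
  (X=1, Z=3, U=0, Y=1, W=3) weight 1/96
  (X=1, Z=3, U=0, Y=2, W=2) weight 1/96
  (X=1, Z=3, U=0, Y=2, W=3) weight 1/96
  (X=1, Z=3, U=3, Y=1, W=2) weight 1/192
  (X=1, Z=3, U=3, Y=1, W=3) weight 1/192
  (X=1, Z=3, U=3, Y=2, W=2) weight 1/192
  (X=1, Z=3, U=3, Y=2, W=3) weight 1/192
Group by U:
  weight(U=0) = 1/24
  weight(U=3) = 1/48
Total weight = 1/24 + 1/48 = 1/16
P(U=0 | obs) = 1/24 / 1/16 = 2/3
P(U=3 | obs) = 1/48 / 1/16 = 1/3
argmax = 0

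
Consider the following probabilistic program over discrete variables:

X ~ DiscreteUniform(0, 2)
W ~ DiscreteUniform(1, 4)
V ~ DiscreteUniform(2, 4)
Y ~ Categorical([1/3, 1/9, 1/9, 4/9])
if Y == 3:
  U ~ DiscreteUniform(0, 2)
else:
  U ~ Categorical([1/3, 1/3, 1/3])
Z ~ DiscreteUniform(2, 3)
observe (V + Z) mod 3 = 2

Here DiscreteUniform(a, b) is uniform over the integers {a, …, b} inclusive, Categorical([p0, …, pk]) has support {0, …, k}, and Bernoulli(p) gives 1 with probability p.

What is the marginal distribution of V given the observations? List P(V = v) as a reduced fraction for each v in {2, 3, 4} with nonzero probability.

P(V=2) = 1/2, P(V=3) = 1/2

Enumerate traces; 288 have nonzero weight after conditioning:
  (X=0, W=1, V=2, Y=0, U=0, Z=3) weight 1/648
  (X=0, W=1, V=2, Y=0, U=1, Z=3) weight 1/648
  (X=0, W=1, V=2, Y=0, U=2, Z=3) weight 1/648
  (X=0, W=1, V=2, Y=1, U=0, Z=3) weight 1/1944
  (X=0, W=1, V=2, Y=1, U=1, Z=3) weight 1/1944
  (X=0, W=1, V=2, Y=1, U=2, Z=3) weight 1/1944
  (X=0, W=1, V=2, Y=2, U=0, Z=3) weight 1/1944
  (X=0, W=1, V=2, Y=2, U=1, Z=3) weight 1/1944
  (X=0, W=1, V=3, Y=0, U=0, Z=2) weight 1/648
  … 279 more
Group by V:
  weight(V=2) = 1/6
  weight(V=3) = 1/6
Total weight = 1/6 + 1/6 = 1/3
P(V=2 | obs) = 1/6 / 1/3 = 1/2
P(V=3 | obs) = 1/6 / 1/3 = 1/2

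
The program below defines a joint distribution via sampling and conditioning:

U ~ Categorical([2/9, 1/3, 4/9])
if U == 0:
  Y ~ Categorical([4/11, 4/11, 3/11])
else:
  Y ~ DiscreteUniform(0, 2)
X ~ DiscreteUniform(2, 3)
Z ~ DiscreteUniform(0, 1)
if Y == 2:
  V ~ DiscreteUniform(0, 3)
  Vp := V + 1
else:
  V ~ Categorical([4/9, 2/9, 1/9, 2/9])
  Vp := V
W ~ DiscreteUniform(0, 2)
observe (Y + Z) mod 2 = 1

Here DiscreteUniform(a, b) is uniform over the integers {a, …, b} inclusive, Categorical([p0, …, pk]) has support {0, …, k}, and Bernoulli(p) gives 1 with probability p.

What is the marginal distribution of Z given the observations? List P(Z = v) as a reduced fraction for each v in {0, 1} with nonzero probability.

Enumerate traces; 216 have nonzero weight after conditioning:
  (U=0, Y=0, X=2, Z=1, V=0, W=0) weight 8/2673
  (U=0, Y=0, X=2, Z=1, V=0, W=1) weight 8/2673
  (U=0, Y=0, X=2, Z=1, V=0, W=2) weight 8/2673
  (U=0, Y=0, X=2, Z=1, V=1, W=0) weight 4/2673
  (U=0, Y=0, X=2, Z=1, V=1, W=1) weight 4/2673
  (U=0, Y=0, X=2, Z=1, V=1, W=2) weight 4/2673
  (U=0, Y=0, X=2, Z=1, V=2, W=0) weight 2/2673
  (U=0, Y=0, X=2, Z=1, V=2, W=1) weight 2/2673
  (U=0, Y=1, X=2, Z=0, V=0, W=0) weight 8/2673
  … 207 more
Group by Z:
  weight(Z=0) = 101/594
  weight(Z=1) = 98/297
Total weight = 101/594 + 98/297 = 1/2
P(Z=0 | obs) = 101/594 / 1/2 = 101/297
P(Z=1 | obs) = 98/297 / 1/2 = 196/297

P(Z=0) = 101/297, P(Z=1) = 196/297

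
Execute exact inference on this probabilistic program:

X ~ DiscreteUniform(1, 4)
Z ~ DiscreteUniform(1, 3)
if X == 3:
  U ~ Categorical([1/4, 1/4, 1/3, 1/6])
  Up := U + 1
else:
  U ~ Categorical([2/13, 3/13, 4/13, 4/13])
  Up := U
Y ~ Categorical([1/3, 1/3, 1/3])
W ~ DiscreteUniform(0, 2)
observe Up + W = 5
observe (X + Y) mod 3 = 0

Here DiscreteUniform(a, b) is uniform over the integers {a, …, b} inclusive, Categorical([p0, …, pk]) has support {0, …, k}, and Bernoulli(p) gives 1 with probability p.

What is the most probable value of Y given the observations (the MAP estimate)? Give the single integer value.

Enumerate traces; 15 have nonzero weight after conditioning:
  (X=1, Z=1, U=3, Y=2, W=2) weight 1/351
  (X=1, Z=2, U=3, Y=2, W=2) weight 1/351
  (X=1, Z=3, U=3, Y=2, W=2) weight 1/351
  (X=2, Z=1, U=3, Y=1, W=2) weight 1/351
  (X=2, Z=2, U=3, Y=1, W=2) weight 1/351
  (X=2, Z=3, U=3, Y=1, W=2) weight 1/351
  (X=3, Z=1, U=2, Y=0, W=2) weight 1/324
  (X=3, Z=1, U=3, Y=0, W=1) weight 1/648
  … 7 more
Group by Y:
  weight(Y=0) = 1/72
  weight(Y=1) = 1/117
  weight(Y=2) = 2/117
Total weight = 1/72 + 1/117 + 2/117 = 37/936
P(Y=0 | obs) = 1/72 / 37/936 = 13/37
P(Y=1 | obs) = 1/117 / 37/936 = 8/37
P(Y=2 | obs) = 2/117 / 37/936 = 16/37
argmax = 2

argmax_v P(Y = v | obs) = 2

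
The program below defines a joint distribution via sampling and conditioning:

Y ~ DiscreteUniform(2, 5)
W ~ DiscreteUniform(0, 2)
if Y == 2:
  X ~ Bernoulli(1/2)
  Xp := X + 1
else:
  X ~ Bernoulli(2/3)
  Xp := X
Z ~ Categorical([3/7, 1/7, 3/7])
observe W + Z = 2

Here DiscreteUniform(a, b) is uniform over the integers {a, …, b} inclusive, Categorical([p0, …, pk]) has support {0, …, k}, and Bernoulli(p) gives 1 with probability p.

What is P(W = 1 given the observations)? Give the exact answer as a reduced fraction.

Enumerate traces; 24 have nonzero weight after conditioning:
  (Y=2, W=0, X=0, Z=2) weight 1/56
  (Y=2, W=0, X=1, Z=2) weight 1/56
  (Y=2, W=1, X=0, Z=1) weight 1/168
  (Y=2, W=1, X=1, Z=1) weight 1/168
  (Y=2, W=2, X=0, Z=0) weight 1/56
  (Y=2, W=2, X=1, Z=0) weight 1/56
  (Y=3, W=0, X=0, Z=2) weight 1/84
  (Y=3, W=0, X=1, Z=2) weight 1/42
  … 16 more
Group by W:
  weight(W=0) = 1/7
  weight(W=1) = 1/21
  weight(W=2) = 1/7
Total weight = 1/7 + 1/21 + 1/7 = 1/3
P(W=0 | obs) = 1/7 / 1/3 = 3/7
P(W=1 | obs) = 1/21 / 1/3 = 1/7
P(W=2 | obs) = 1/7 / 1/3 = 3/7

P(W = 1 | obs) = 1/7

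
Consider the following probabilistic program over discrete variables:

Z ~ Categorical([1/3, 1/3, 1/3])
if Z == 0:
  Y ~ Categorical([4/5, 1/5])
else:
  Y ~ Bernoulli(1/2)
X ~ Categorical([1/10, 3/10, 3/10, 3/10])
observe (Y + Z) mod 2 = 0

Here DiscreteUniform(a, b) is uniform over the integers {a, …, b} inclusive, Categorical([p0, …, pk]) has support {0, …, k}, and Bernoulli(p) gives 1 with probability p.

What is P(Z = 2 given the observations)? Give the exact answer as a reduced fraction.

Enumerate traces; 12 have nonzero weight after conditioning:
  (Z=0, Y=0, X=0) weight 2/75
  (Z=0, Y=0, X=1) weight 2/25
  (Z=0, Y=0, X=2) weight 2/25
  (Z=0, Y=0, X=3) weight 2/25
  (Z=1, Y=1, X=0) weight 1/60
  (Z=1, Y=1, X=1) weight 1/20
  (Z=1, Y=1, X=2) weight 1/20
  (Z=1, Y=1, X=3) weight 1/20
  (Z=2, Y=0, X=0) weight 1/60
  … 3 more
Group by Z:
  weight(Z=0) = 4/15
  weight(Z=1) = 1/6
  weight(Z=2) = 1/6
Total weight = 4/15 + 1/6 + 1/6 = 3/5
P(Z=0 | obs) = 4/15 / 3/5 = 4/9
P(Z=1 | obs) = 1/6 / 3/5 = 5/18
P(Z=2 | obs) = 1/6 / 3/5 = 5/18

P(Z = 2 | obs) = 5/18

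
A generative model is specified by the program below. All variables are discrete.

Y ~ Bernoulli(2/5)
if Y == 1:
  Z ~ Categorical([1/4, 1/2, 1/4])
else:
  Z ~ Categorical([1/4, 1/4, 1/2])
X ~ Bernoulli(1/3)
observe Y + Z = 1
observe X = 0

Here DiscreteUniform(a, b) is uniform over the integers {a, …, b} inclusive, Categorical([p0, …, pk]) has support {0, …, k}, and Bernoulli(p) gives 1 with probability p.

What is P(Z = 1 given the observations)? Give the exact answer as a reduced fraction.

Enumerate traces; 2 have nonzero weight after conditioning:
  (Y=0, Z=1, X=0) weight 1/10
  (Y=1, Z=0, X=0) weight 1/15
Group by Z:
  weight(Z=0) = 1/15
  weight(Z=1) = 1/10
Total weight = 1/15 + 1/10 = 1/6
P(Z=0 | obs) = 1/15 / 1/6 = 2/5
P(Z=1 | obs) = 1/10 / 1/6 = 3/5

P(Z = 1 | obs) = 3/5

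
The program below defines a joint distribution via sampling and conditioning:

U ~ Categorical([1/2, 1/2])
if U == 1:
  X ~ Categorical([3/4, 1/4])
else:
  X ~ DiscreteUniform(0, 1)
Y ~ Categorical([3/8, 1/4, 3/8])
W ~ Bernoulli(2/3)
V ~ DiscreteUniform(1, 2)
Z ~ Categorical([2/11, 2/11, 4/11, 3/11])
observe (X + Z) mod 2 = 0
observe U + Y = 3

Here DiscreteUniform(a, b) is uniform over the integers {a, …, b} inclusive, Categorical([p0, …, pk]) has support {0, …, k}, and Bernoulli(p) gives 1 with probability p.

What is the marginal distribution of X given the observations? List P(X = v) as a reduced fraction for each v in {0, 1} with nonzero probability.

P(X=0) = 18/23, P(X=1) = 5/23

Enumerate traces; 16 have nonzero weight after conditioning:
  (U=1, X=0, Y=2, W=0, V=1, Z=0) weight 3/704
  (U=1, X=0, Y=2, W=0, V=1, Z=2) weight 3/352
  (U=1, X=0, Y=2, W=0, V=2, Z=0) weight 3/704
  (U=1, X=0, Y=2, W=0, V=2, Z=2) weight 3/352
  (U=1, X=0, Y=2, W=1, V=1, Z=0) weight 3/352
  (U=1, X=0, Y=2, W=1, V=1, Z=2) weight 3/176
  (U=1, X=0, Y=2, W=1, V=2, Z=0) weight 3/352
  (U=1, X=0, Y=2, W=1, V=2, Z=2) weight 3/176
  (U=1, X=1, Y=2, W=0, V=1, Z=1) weight 1/704
  … 7 more
Group by X:
  weight(X=0) = 27/352
  weight(X=1) = 15/704
Total weight = 27/352 + 15/704 = 69/704
P(X=0 | obs) = 27/352 / 69/704 = 18/23
P(X=1 | obs) = 15/704 / 69/704 = 5/23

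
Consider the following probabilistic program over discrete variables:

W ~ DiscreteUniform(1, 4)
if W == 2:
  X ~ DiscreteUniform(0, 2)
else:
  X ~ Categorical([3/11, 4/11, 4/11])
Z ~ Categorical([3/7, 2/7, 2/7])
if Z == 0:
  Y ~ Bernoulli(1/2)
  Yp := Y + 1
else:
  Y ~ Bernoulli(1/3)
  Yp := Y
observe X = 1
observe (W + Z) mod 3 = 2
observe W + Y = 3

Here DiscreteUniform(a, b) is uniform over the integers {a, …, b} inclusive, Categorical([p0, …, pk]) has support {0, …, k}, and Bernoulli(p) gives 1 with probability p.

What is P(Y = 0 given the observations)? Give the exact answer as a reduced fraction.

P(Y = 0 | obs) = 32/65

Enumerate traces; 2 have nonzero weight after conditioning:
  (W=2, X=1, Z=0, Y=1) weight 1/56
  (W=3, X=1, Z=2, Y=0) weight 4/231
Group by Y:
  weight(Y=0) = 4/231
  weight(Y=1) = 1/56
Total weight = 4/231 + 1/56 = 65/1848
P(Y=0 | obs) = 4/231 / 65/1848 = 32/65
P(Y=1 | obs) = 1/56 / 65/1848 = 33/65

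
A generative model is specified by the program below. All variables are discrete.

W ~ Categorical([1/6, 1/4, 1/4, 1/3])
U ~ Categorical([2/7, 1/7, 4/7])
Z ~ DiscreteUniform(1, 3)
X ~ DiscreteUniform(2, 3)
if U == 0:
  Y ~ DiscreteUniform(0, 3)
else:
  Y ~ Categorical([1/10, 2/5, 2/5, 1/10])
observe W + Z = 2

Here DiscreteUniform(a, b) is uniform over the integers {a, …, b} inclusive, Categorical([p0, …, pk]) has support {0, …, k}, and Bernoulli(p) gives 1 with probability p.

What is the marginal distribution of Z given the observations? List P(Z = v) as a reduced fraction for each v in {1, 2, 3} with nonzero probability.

Enumerate traces; 48 have nonzero weight after conditioning:
  (W=0, U=0, Z=2, X=2, Y=0) weight 1/504
  (W=0, U=0, Z=2, X=2, Y=1) weight 1/504
  (W=0, U=0, Z=2, X=2, Y=2) weight 1/504
  (W=0, U=0, Z=2, X=2, Y=3) weight 1/504
  (W=0, U=0, Z=2, X=3, Y=0) weight 1/504
  (W=0, U=0, Z=2, X=3, Y=1) weight 1/504
  (W=0, U=0, Z=2, X=3, Y=2) weight 1/504
  (W=0, U=0, Z=2, X=3, Y=3) weight 1/504
  (W=1, U=0, Z=1, X=2, Y=0) weight 1/336
  … 39 more
Group by Z:
  weight(Z=1) = 1/12
  weight(Z=2) = 1/18
Total weight = 1/12 + 1/18 = 5/36
P(Z=1 | obs) = 1/12 / 5/36 = 3/5
P(Z=2 | obs) = 1/18 / 5/36 = 2/5

P(Z=1) = 3/5, P(Z=2) = 2/5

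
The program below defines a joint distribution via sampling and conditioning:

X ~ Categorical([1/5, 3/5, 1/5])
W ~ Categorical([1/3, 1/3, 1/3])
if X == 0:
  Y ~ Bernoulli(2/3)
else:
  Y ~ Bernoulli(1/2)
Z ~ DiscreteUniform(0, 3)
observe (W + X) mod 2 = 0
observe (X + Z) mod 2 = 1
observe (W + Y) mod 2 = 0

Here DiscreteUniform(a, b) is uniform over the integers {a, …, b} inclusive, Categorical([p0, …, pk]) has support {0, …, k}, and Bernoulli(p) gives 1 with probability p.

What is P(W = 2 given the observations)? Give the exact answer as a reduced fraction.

Enumerate traces; 10 have nonzero weight after conditioning:
  (X=0, W=0, Y=0, Z=1) weight 1/180
  (X=0, W=0, Y=0, Z=3) weight 1/180
  (X=0, W=2, Y=0, Z=1) weight 1/180
  (X=0, W=2, Y=0, Z=3) weight 1/180
  (X=1, W=1, Y=1, Z=0) weight 1/40
  (X=1, W=1, Y=1, Z=2) weight 1/40
  (X=2, W=0, Y=0, Z=1) weight 1/120
  (X=2, W=0, Y=0, Z=3) weight 1/120
  … 2 more
Group by W:
  weight(W=0) = 1/36
  weight(W=1) = 1/20
  weight(W=2) = 1/36
Total weight = 1/36 + 1/20 + 1/36 = 19/180
P(W=0 | obs) = 1/36 / 19/180 = 5/19
P(W=1 | obs) = 1/20 / 19/180 = 9/19
P(W=2 | obs) = 1/36 / 19/180 = 5/19

P(W = 2 | obs) = 5/19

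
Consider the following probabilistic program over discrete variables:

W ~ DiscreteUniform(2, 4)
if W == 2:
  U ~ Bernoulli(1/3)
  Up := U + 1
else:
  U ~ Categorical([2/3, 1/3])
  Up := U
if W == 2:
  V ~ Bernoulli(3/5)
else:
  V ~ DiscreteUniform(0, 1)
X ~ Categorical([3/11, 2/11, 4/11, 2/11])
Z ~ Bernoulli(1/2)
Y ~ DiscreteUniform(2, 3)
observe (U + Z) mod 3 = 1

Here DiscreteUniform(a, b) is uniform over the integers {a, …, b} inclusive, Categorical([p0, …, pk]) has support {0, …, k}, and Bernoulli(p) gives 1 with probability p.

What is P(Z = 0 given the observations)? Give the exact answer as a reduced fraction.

Enumerate traces; 96 have nonzero weight after conditioning:
  (W=2, U=0, V=0, X=0, Z=1, Y=2) weight 1/165
  (W=2, U=0, V=0, X=0, Z=1, Y=3) weight 1/165
  (W=2, U=0, V=0, X=1, Z=1, Y=2) weight 2/495
  (W=2, U=0, V=0, X=1, Z=1, Y=3) weight 2/495
  (W=2, U=0, V=0, X=2, Z=1, Y=2) weight 4/495
  (W=2, U=0, V=0, X=2, Z=1, Y=3) weight 4/495
  (W=2, U=0, V=0, X=3, Z=1, Y=2) weight 2/495
  (W=2, U=0, V=0, X=3, Z=1, Y=3) weight 2/495
  (W=2, U=1, V=0, X=0, Z=0, Y=2) weight 1/330
  … 87 more
Group by Z:
  weight(Z=0) = 1/6
  weight(Z=1) = 1/3
Total weight = 1/6 + 1/3 = 1/2
P(Z=0 | obs) = 1/6 / 1/2 = 1/3
P(Z=1 | obs) = 1/3 / 1/2 = 2/3

P(Z = 0 | obs) = 1/3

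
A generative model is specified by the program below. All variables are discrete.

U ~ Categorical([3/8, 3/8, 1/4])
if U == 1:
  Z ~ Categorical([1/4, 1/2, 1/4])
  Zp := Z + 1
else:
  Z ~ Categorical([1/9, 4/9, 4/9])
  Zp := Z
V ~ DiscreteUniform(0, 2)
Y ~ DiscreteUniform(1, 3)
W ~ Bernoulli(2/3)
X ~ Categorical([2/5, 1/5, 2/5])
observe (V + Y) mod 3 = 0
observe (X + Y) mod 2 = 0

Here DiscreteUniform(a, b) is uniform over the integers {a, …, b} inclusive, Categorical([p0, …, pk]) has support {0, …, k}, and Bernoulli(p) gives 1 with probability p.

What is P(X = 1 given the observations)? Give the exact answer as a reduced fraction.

Enumerate traces; 72 have nonzero weight after conditioning:
  (U=0, Z=0, V=0, Y=3, W=0, X=1) weight 1/3240
  (U=0, Z=0, V=0, Y=3, W=1, X=1) weight 1/1620
  (U=0, Z=0, V=1, Y=2, W=0, X=0) weight 1/1620
  (U=0, Z=0, V=1, Y=2, W=0, X=2) weight 1/1620
  (U=0, Z=0, V=1, Y=2, W=1, X=0) weight 1/810
  (U=0, Z=0, V=1, Y=2, W=1, X=2) weight 1/810
  (U=0, Z=0, V=2, Y=1, W=0, X=1) weight 1/3240
  (U=0, Z=0, V=2, Y=1, W=1, X=1) weight 1/1620
  … 64 more
Group by X:
  weight(X=0) = 2/45
  weight(X=1) = 2/45
  weight(X=2) = 2/45
Total weight = 2/45 + 2/45 + 2/45 = 2/15
P(X=0 | obs) = 2/45 / 2/15 = 1/3
P(X=1 | obs) = 2/45 / 2/15 = 1/3
P(X=2 | obs) = 2/45 / 2/15 = 1/3

P(X = 1 | obs) = 1/3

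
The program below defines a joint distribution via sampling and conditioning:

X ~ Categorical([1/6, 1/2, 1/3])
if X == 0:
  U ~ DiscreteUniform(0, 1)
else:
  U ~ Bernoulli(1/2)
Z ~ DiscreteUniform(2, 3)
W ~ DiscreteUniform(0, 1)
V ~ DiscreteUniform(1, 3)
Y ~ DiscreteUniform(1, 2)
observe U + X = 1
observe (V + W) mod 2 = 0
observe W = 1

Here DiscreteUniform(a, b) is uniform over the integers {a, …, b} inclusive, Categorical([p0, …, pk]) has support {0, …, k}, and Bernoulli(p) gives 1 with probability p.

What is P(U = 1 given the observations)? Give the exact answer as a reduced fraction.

Enumerate traces; 16 have nonzero weight after conditioning:
  (X=0, U=1, Z=2, W=1, V=1, Y=1) weight 1/288
  (X=0, U=1, Z=2, W=1, V=1, Y=2) weight 1/288
  (X=0, U=1, Z=2, W=1, V=3, Y=1) weight 1/288
  (X=0, U=1, Z=2, W=1, V=3, Y=2) weight 1/288
  (X=0, U=1, Z=3, W=1, V=1, Y=1) weight 1/288
  (X=0, U=1, Z=3, W=1, V=1, Y=2) weight 1/288
  (X=0, U=1, Z=3, W=1, V=3, Y=1) weight 1/288
  (X=0, U=1, Z=3, W=1, V=3, Y=2) weight 1/288
  (X=1, U=0, Z=2, W=1, V=1, Y=1) weight 1/96
  … 7 more
Group by U:
  weight(U=0) = 1/12
  weight(U=1) = 1/36
Total weight = 1/12 + 1/36 = 1/9
P(U=0 | obs) = 1/12 / 1/9 = 3/4
P(U=1 | obs) = 1/36 / 1/9 = 1/4

P(U = 1 | obs) = 1/4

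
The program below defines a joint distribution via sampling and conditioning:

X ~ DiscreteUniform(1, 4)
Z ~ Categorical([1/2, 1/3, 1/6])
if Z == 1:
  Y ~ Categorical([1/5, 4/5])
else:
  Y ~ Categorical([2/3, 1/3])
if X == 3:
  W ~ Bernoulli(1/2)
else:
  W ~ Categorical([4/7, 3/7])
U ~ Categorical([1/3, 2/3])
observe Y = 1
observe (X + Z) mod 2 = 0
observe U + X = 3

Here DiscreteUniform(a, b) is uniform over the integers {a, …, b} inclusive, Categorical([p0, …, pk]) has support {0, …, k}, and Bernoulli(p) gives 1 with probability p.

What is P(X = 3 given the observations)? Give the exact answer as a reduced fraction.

Enumerate traces; 6 have nonzero weight after conditioning:
  (X=2, Z=0, Y=1, W=0, U=1) weight 1/63
  (X=2, Z=0, Y=1, W=1, U=1) weight 1/84
  (X=2, Z=2, Y=1, W=0, U=1) weight 1/189
  (X=2, Z=2, Y=1, W=1, U=1) weight 1/252
  (X=3, Z=1, Y=1, W=0, U=0) weight 1/90
  (X=3, Z=1, Y=1, W=1, U=0) weight 1/90
Group by X:
  weight(X=2) = 1/27
  weight(X=3) = 1/45
Total weight = 1/27 + 1/45 = 8/135
P(X=2 | obs) = 1/27 / 8/135 = 5/8
P(X=3 | obs) = 1/45 / 8/135 = 3/8

P(X = 3 | obs) = 3/8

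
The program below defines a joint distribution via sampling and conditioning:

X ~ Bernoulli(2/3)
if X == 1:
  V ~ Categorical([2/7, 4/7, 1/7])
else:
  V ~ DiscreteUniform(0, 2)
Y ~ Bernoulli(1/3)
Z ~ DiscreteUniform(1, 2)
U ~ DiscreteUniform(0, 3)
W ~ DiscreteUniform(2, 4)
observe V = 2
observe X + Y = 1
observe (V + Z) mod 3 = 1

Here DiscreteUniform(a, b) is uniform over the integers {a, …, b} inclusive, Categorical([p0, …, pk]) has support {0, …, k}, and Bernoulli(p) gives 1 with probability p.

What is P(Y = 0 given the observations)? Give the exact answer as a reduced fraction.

P(Y = 0 | obs) = 12/19

Enumerate traces; 24 have nonzero weight after conditioning:
  (X=0, V=2, Y=1, Z=2, U=0, W=2) weight 1/648
  (X=0, V=2, Y=1, Z=2, U=0, W=3) weight 1/648
  (X=0, V=2, Y=1, Z=2, U=0, W=4) weight 1/648
  (X=0, V=2, Y=1, Z=2, U=1, W=2) weight 1/648
  (X=0, V=2, Y=1, Z=2, U=1, W=3) weight 1/648
  (X=0, V=2, Y=1, Z=2, U=1, W=4) weight 1/648
  (X=0, V=2, Y=1, Z=2, U=2, W=2) weight 1/648
  (X=0, V=2, Y=1, Z=2, U=2, W=3) weight 1/648
  (X=1, V=2, Y=0, Z=2, U=0, W=2) weight 1/378
  … 15 more
Group by Y:
  weight(Y=0) = 2/63
  weight(Y=1) = 1/54
Total weight = 2/63 + 1/54 = 19/378
P(Y=0 | obs) = 2/63 / 19/378 = 12/19
P(Y=1 | obs) = 1/54 / 19/378 = 7/19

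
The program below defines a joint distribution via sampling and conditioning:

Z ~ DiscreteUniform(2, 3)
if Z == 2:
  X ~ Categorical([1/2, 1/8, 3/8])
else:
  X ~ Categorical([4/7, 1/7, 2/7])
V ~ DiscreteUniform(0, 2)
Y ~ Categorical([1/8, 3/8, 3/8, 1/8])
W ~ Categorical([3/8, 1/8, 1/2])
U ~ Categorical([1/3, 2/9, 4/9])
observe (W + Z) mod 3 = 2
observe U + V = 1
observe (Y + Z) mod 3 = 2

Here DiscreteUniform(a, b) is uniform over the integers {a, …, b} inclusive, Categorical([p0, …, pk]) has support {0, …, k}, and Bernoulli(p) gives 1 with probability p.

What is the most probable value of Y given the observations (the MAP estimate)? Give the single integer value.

Enumerate traces; 18 have nonzero weight after conditioning:
  (Z=2, X=0, V=0, Y=0, W=0, U=1) weight 1/1152
  (Z=2, X=0, V=0, Y=3, W=0, U=1) weight 1/1152
  (Z=2, X=0, V=1, Y=0, W=0, U=0) weight 1/768
  (Z=2, X=0, V=1, Y=3, W=0, U=0) weight 1/768
  (Z=2, X=1, V=0, Y=0, W=0, U=1) weight 1/4608
  (Z=2, X=1, V=0, Y=3, W=0, U=1) weight 1/4608
  (Z=2, X=1, V=1, Y=0, W=0, U=0) weight 1/3072
  (Z=2, X=1, V=1, Y=3, W=0, U=0) weight 1/3072
  (Z=3, X=0, V=0, Y=2, W=2, U=1) weight 1/252
  … 9 more
Group by Y:
  weight(Y=0) = 5/1152
  weight(Y=2) = 5/288
  weight(Y=3) = 5/1152
Total weight = 5/1152 + 5/288 + 5/1152 = 5/192
P(Y=0 | obs) = 5/1152 / 5/192 = 1/6
P(Y=2 | obs) = 5/288 / 5/192 = 2/3
P(Y=3 | obs) = 5/1152 / 5/192 = 1/6
argmax = 2

argmax_v P(Y = v | obs) = 2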